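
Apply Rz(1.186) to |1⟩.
(0.8293 + 0.5589i)|1⟩

Rz(1.186) = [[e^(−iθ/2), 0], [0, e^(iθ/2)]] with e^(±iθ/2) = cos(θ/2) ± i·sin(θ/2); θ = 1.186, cos(θ/2) ≈ 0.829268, sin(θ/2) ≈ 0.558851.
With a = amp(|0⟩) = 0 and b = amp(|1⟩) = 1:
new amp(|0⟩) = (0.829268 - 0.558851i)·a = 0
new amp(|1⟩) = (0.829268 + 0.558851i)·b = (0.8293 + 0.5589i)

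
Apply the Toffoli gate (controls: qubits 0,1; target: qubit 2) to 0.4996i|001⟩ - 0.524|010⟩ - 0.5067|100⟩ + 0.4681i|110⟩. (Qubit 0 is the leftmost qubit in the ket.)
0.4996i|001⟩ - 0.524|010⟩ - 0.5067|100⟩ + 0.4681i|111⟩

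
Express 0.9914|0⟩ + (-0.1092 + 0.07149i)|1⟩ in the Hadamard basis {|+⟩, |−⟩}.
(0.6238 + 0.05055i)|+⟩ + (0.7782 - 0.05055i)|−⟩

With |ψ⟩ = α|0⟩ + β|1⟩, the Hadamard-basis coefficients are ⟨+|ψ⟩ = (α + β)/√2 and ⟨−|ψ⟩ = (α − β)/√2.
Here α = 0.9914, β = (-0.1092 + 0.07149i): (α + β)/√2 = (0.6238 + 0.05055i), (α − β)/√2 = (0.7782 - 0.05055i).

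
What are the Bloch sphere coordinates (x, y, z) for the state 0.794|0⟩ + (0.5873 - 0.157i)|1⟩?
(0.9326, -0.2493, 0.2609)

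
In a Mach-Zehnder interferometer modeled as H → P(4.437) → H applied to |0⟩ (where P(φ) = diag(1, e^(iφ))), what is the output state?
(0.364 - 0.4812i)|0⟩ + (0.636 + 0.4812i)|1⟩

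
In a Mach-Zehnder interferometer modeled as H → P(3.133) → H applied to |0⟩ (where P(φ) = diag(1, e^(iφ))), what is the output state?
(0.00001846 + 0.004296i)|0⟩ + (1 - 0.004296i)|1⟩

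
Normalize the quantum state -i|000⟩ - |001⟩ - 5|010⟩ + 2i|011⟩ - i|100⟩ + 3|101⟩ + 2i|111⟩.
-0.1491i|000⟩ - 0.1491|001⟩ - 0.7454|010⟩ + 0.2981i|011⟩ - 0.1491i|100⟩ + 1/√5|101⟩ + 0.2981i|111⟩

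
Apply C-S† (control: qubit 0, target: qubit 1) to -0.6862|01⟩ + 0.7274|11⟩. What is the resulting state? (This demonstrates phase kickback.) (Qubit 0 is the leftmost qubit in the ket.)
-0.6862|01⟩ - 0.7274i|11⟩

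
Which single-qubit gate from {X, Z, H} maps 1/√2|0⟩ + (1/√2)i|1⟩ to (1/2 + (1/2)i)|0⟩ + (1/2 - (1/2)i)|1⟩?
H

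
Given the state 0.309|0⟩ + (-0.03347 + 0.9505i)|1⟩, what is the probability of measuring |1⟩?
0.9046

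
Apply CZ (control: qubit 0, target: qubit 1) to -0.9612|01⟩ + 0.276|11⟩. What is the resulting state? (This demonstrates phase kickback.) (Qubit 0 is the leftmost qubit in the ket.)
-0.9612|01⟩ - 0.276|11⟩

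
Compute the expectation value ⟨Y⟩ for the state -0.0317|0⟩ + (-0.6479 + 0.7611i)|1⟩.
-0.04825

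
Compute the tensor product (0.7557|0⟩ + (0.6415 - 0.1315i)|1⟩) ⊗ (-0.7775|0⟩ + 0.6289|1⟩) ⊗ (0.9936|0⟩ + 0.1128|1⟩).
-0.5838|000⟩ - 0.06628|001⟩ + 0.4722|010⟩ + 0.05361|011⟩ + (-0.4956 + 0.1016i)|100⟩ + (-0.05626 + 0.01153i)|101⟩ + (0.4009 - 0.08217i)|110⟩ + (0.04551 - 0.009329i)|111⟩

amp(|b₁b₂…⟩) = product of the factor amplitudes for bits b₁, b₂, …; only kets whose every factor amplitude is nonzero survive.
|000⟩: (0.7557)(-0.7775)(0.9936) = -0.5838
|001⟩: (0.7557)(-0.7775)(0.1128) = -0.06628
|010⟩: (0.7557)(0.6289)(0.9936) = 0.4722
|011⟩: (0.7557)(0.6289)(0.1128) = 0.05361
|100⟩: (0.6415 - 0.1315i)(-0.7775)(0.9936) = (-0.4956 + 0.1016i)
|101⟩: (0.6415 - 0.1315i)(-0.7775)(0.1128) = (-0.05626 + 0.01153i)
|110⟩: (0.6415 - 0.1315i)(0.6289)(0.9936) = (0.4009 - 0.08217i)
|111⟩: (0.6415 - 0.1315i)(0.6289)(0.1128) = (0.04551 - 0.009329i)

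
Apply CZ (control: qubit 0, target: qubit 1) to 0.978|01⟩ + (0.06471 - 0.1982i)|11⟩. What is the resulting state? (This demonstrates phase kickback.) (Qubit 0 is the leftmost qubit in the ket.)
0.978|01⟩ + (-0.06471 + 0.1982i)|11⟩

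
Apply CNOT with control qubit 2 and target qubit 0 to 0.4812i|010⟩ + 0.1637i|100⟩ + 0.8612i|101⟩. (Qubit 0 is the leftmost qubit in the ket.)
0.8612i|001⟩ + 0.4812i|010⟩ + 0.1637i|100⟩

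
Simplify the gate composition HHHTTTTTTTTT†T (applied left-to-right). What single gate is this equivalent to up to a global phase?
H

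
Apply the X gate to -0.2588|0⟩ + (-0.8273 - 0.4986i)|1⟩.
(-0.8273 - 0.4986i)|0⟩ - 0.2588|1⟩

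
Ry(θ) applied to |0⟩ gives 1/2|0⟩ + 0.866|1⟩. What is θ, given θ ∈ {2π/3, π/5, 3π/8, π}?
2π/3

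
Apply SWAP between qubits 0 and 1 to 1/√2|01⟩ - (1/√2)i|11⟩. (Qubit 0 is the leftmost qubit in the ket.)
1/√2|10⟩ - (1/√2)i|11⟩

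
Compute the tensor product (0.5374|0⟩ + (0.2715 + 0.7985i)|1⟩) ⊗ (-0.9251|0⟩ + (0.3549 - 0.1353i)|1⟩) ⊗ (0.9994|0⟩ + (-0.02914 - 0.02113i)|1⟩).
-0.4969|000⟩ + (0.01449 + 0.0105i)|001⟩ + (0.1906 - 0.07267i)|010⟩ + (-0.007094 - 0.001911i)|011⟩ + (-0.251 - 0.7382i)|100⟩ + (-0.00829 + 0.02683i)|101⟩ + (0.2043 + 0.2465i)|110⟩ + (-0.0007442 - 0.01151i)|111⟩

amp(|b₁b₂…⟩) = product of the factor amplitudes for bits b₁, b₂, …; only kets whose every factor amplitude is nonzero survive.
|000⟩: (0.5374)(-0.9251)(0.9994) = -0.4969
|001⟩: (0.5374)(-0.9251)(-0.02914 - 0.02113i) = (0.01449 + 0.0105i)
|010⟩: (0.5374)(0.3549 - 0.1353i)(0.9994) = (0.1906 - 0.07267i)
|011⟩: (0.5374)(0.3549 - 0.1353i)(-0.02914 - 0.02113i) = (-0.007094 - 0.001911i)
|100⟩: (0.2715 + 0.7985i)(-0.9251)(0.9994) = (-0.251 - 0.7382i)
|101⟩: (0.2715 + 0.7985i)(-0.9251)(-0.02914 - 0.02113i) = (-0.00829 + 0.02683i)
|110⟩: (0.2715 + 0.7985i)(0.3549 - 0.1353i)(0.9994) = (0.2043 + 0.2465i)
|111⟩: (0.2715 + 0.7985i)(0.3549 - 0.1353i)(-0.02914 - 0.02113i) = (-0.0007442 - 0.01151i)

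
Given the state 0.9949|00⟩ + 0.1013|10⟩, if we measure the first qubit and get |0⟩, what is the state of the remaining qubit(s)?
|0⟩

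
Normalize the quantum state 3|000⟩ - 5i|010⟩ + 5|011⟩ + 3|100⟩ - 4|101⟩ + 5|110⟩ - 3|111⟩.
0.2762|000⟩ - 0.4603i|010⟩ + 0.4603|011⟩ + 0.2762|100⟩ - 0.3682|101⟩ + 0.4603|110⟩ - 0.2762|111⟩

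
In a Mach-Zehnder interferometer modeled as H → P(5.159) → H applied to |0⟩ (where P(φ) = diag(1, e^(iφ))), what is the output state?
(0.716 - 0.451i)|0⟩ + (0.284 + 0.451i)|1⟩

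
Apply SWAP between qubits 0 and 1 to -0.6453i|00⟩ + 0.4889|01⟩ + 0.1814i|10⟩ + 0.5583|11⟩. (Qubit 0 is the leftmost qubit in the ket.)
-0.6453i|00⟩ + 0.1814i|01⟩ + 0.4889|10⟩ + 0.5583|11⟩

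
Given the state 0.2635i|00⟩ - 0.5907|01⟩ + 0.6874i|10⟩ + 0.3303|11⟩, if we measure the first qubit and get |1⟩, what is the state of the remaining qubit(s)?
0.9013i|0⟩ + 0.4331|1⟩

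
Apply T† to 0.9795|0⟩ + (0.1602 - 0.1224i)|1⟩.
0.9795|0⟩ + (0.02673 - 0.1998i)|1⟩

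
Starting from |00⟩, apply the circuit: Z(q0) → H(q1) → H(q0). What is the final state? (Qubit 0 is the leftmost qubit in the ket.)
1/2|00⟩ + 1/2|01⟩ + 1/2|10⟩ + 1/2|11⟩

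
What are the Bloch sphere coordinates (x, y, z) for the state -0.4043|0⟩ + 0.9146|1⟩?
(-0.7395, 0, -0.673)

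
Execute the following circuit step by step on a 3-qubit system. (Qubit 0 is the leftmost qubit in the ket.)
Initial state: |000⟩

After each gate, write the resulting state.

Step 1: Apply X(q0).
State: |100⟩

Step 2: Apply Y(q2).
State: i|101⟩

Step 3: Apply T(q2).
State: (-1/√2 + (1/√2)i)|101⟩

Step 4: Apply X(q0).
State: (-1/√2 + (1/√2)i)|001⟩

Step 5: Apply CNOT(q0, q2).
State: (-1/√2 + (1/√2)i)|001⟩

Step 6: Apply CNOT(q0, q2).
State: (-1/√2 + (1/√2)i)|001⟩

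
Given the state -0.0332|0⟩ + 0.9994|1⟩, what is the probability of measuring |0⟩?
0.001102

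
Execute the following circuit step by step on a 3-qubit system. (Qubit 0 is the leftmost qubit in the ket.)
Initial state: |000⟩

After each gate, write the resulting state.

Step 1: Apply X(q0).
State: |100⟩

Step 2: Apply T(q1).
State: |100⟩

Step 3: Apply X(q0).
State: |000⟩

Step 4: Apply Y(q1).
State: i|010⟩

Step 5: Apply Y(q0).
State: -|110⟩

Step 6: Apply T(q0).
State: (-1/√2 - (1/√2)i)|110⟩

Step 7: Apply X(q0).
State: (-1/√2 - (1/√2)i)|010⟩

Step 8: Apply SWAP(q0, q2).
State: (-1/√2 - (1/√2)i)|010⟩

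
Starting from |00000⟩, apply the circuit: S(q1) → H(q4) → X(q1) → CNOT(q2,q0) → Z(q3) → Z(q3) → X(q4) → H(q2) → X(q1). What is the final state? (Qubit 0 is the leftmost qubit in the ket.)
1/2|00000⟩ + 1/2|00001⟩ + 1/2|00100⟩ + 1/2|00101⟩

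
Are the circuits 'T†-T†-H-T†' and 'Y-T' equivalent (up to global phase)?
No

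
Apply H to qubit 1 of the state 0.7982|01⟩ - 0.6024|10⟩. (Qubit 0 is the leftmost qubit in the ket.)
0.5644|00⟩ - 0.5644|01⟩ - 0.426|10⟩ - 0.426|11⟩

H on qubit 1 mixes each pair of kets that differ only in qubit 1: amplitudes (a, b) of (|…0…⟩, |…1…⟩) become ((a + b)/√2, (a − b)/√2). Kets absent from the input have amplitude 0.
(|00⟩, |01⟩): (a, b) = (0, 0.7982) → (0.5644, -0.5644)
(|10⟩, |11⟩): (a, b) = (-0.6024, 0) → (-0.426, -0.426)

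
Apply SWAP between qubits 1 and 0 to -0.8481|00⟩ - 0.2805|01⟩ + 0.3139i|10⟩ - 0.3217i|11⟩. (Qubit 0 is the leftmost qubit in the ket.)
-0.8481|00⟩ + 0.3139i|01⟩ - 0.2805|10⟩ - 0.3217i|11⟩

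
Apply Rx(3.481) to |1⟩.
-0.9856i|0⟩ - 0.1689|1⟩

Rx(3.481) = [[cos(θ/2), −i·sin(θ/2)], [−i·sin(θ/2), cos(θ/2)]]; θ = 3.481, cos(θ/2) ≈ -0.16889, sin(θ/2) ≈ 0.985635.
With a = amp(|0⟩) = 0 and b = amp(|1⟩) = 1:
new amp(|0⟩) = (-0.16889)·a + (-0.985635i)·b = -0.9856i
new amp(|1⟩) = (-0.985635i)·a + (-0.16889)·b = -0.1689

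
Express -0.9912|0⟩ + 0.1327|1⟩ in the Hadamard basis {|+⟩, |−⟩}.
-0.6071|+⟩ - 0.7947|−⟩

With |ψ⟩ = α|0⟩ + β|1⟩, the Hadamard-basis coefficients are ⟨+|ψ⟩ = (α + β)/√2 and ⟨−|ψ⟩ = (α − β)/√2.
Here α = -0.9912, β = 0.1327: (α + β)/√2 = -0.6071, (α − β)/√2 = -0.7947.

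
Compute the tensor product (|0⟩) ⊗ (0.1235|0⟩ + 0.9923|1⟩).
0.1235|00⟩ + 0.9923|01⟩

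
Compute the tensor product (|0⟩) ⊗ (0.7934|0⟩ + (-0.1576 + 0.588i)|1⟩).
0.7934|00⟩ + (-0.1576 + 0.588i)|01⟩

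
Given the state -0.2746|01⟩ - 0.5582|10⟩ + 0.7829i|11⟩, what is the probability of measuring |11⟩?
0.6129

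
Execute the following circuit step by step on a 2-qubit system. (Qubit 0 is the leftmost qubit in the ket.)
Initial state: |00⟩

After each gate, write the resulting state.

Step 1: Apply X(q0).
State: |10⟩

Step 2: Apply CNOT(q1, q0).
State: |10⟩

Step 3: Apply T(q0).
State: (1/√2 + (1/√2)i)|10⟩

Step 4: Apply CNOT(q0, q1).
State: (1/√2 + (1/√2)i)|11⟩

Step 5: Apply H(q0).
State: (1/2 + (1/2)i)|01⟩ + (-1/2 - (1/2)i)|11⟩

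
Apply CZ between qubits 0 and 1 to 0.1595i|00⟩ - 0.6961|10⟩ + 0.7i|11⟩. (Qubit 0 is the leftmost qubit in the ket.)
0.1595i|00⟩ - 0.6961|10⟩ - 0.7i|11⟩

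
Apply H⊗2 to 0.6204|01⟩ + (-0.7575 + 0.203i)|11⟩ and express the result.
(-0.06855 + 0.1015i)|00⟩ + (0.06855 - 0.1015i)|01⟩ + (0.689 - 0.1015i)|10⟩ + (-0.689 + 0.1015i)|11⟩

H⊗2 gives amp(|y⟩) = (1/2) Σ_x (−1)^(x·y) amp(|x⟩), where x·y is the number of positions in which both x and y have a 1.
|00⟩: (0.6204 + (-0.7575 + 0.203i))/2 = (-0.06855 + 0.1015i)
|01⟩: (-0.6204 - (-0.7575 + 0.203i))/2 = (0.06855 - 0.1015i)
|10⟩: (0.6204 - (-0.7575 + 0.203i))/2 = (0.689 - 0.1015i)
|11⟩: (-0.6204 + (-0.7575 + 0.203i))/2 = (-0.689 + 0.1015i)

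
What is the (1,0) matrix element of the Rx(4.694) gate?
-0.7136i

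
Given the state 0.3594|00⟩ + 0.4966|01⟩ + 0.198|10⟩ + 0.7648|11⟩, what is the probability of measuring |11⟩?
0.5849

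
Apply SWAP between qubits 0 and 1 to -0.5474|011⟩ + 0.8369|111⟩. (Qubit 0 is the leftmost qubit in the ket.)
-0.5474|101⟩ + 0.8369|111⟩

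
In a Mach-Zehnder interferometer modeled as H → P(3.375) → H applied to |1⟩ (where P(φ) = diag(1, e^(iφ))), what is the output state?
(0.9864 + 0.1156i)|0⟩ + (0.01356 - 0.1156i)|1⟩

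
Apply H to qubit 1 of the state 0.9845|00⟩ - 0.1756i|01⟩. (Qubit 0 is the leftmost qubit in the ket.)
(0.6961 - 0.1242i)|00⟩ + (0.6961 + 0.1242i)|01⟩

H on qubit 1 mixes each pair of kets that differ only in qubit 1: amplitudes (a, b) of (|…0…⟩, |…1…⟩) become ((a + b)/√2, (a − b)/√2). Kets absent from the input have amplitude 0.
(|00⟩, |01⟩): (a, b) = (0.9845, -0.1756i) → ((0.6961 - 0.1242i), (0.6961 + 0.1242i))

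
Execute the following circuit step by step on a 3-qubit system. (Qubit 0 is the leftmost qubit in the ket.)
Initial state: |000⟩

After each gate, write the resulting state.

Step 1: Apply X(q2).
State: |001⟩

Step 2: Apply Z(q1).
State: |001⟩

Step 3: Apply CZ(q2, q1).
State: |001⟩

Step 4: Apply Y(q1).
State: i|011⟩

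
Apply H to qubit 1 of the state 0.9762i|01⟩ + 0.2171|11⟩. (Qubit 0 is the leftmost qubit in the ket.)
0.6903i|00⟩ - 0.6903i|01⟩ + 0.1535|10⟩ - 0.1535|11⟩

H on qubit 1 mixes each pair of kets that differ only in qubit 1: amplitudes (a, b) of (|…0…⟩, |…1…⟩) become ((a + b)/√2, (a − b)/√2). Kets absent from the input have amplitude 0.
(|00⟩, |01⟩): (a, b) = (0, 0.9762i) → (0.6903i, -0.6903i)
(|10⟩, |11⟩): (a, b) = (0, 0.2171) → (0.1535, -0.1535)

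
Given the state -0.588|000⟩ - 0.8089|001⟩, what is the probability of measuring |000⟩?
0.3457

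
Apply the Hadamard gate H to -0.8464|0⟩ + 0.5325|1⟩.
-0.222|0⟩ - 0.975|1⟩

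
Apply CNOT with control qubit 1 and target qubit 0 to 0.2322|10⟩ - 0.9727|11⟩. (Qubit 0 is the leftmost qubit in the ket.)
-0.9727|01⟩ + 0.2322|10⟩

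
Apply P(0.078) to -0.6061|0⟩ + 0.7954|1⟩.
-0.6061|0⟩ + (0.793 + 0.06198i)|1⟩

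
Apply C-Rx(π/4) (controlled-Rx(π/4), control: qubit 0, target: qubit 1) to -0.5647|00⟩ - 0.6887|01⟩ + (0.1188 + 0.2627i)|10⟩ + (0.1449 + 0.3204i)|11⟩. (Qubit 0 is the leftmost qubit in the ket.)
-0.5647|00⟩ - 0.6887|01⟩ + (0.2324 + 0.1873i)|10⟩ + (0.2344 + 0.2505i)|11⟩

C-Rx(π/4) leaves the control-|0⟩ kets |00⟩, |01⟩ unchanged and applies Rx(π/4) to qubit 1 on the control-|1⟩ pair (|10⟩, |11⟩).
Rx(π/4) = [[cos(θ/2), −i·sin(θ/2)], [−i·sin(θ/2), cos(θ/2)]]; θ = π/4, cos(θ/2) ≈ 0.92388, sin(θ/2) ≈ 0.382683.
With a = amp(|10⟩) = (0.1188 + 0.2627i) and b = amp(|11⟩) = (0.1449 + 0.3204i):
new amp(|10⟩) = (0.92388)·a + (-0.382683i)·b = (0.2324 + 0.1873i)
new amp(|11⟩) = (-0.382683i)·a + (0.92388)·b = (0.2344 + 0.2505i)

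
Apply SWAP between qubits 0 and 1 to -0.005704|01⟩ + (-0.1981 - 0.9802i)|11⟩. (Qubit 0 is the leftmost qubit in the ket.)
-0.005704|10⟩ + (-0.1981 - 0.9802i)|11⟩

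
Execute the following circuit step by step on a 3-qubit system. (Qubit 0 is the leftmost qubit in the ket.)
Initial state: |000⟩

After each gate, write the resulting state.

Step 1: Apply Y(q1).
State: i|010⟩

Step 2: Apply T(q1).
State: (-1/√2 + (1/√2)i)|010⟩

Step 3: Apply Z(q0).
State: (-1/√2 + (1/√2)i)|010⟩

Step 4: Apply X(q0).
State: (-1/√2 + (1/√2)i)|110⟩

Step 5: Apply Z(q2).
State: (-1/√2 + (1/√2)i)|110⟩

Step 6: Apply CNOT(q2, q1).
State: (-1/√2 + (1/√2)i)|110⟩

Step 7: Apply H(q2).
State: (-1/2 + (1/2)i)|110⟩ + (-1/2 + (1/2)i)|111⟩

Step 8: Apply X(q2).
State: (-1/2 + (1/2)i)|110⟩ + (-1/2 + (1/2)i)|111⟩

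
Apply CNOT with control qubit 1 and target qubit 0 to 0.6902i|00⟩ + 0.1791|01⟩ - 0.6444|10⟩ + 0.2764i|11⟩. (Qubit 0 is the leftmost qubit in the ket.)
0.6902i|00⟩ + 0.2764i|01⟩ - 0.6444|10⟩ + 0.1791|11⟩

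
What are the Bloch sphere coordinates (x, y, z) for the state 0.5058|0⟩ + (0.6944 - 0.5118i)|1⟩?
(0.7025, -0.5177, -0.4883)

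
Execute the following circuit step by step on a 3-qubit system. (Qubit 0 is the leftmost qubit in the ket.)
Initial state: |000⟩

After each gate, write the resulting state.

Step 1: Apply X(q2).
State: |001⟩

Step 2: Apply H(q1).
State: 1/√2|001⟩ + 1/√2|011⟩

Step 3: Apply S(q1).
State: 1/√2|001⟩ + (1/√2)i|011⟩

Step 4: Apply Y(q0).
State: (1/√2)i|101⟩ - 1/√2|111⟩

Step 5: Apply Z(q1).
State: (1/√2)i|101⟩ + 1/√2|111⟩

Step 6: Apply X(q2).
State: (1/√2)i|100⟩ + 1/√2|110⟩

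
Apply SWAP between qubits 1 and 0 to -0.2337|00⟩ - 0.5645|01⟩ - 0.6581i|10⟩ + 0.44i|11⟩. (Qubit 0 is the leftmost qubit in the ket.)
-0.2337|00⟩ - 0.6581i|01⟩ - 0.5645|10⟩ + 0.44i|11⟩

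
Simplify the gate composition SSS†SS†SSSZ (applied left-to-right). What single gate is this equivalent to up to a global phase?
Z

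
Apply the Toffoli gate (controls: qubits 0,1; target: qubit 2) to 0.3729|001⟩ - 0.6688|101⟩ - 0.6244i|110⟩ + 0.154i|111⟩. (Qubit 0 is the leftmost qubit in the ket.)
0.3729|001⟩ - 0.6688|101⟩ + 0.154i|110⟩ - 0.6244i|111⟩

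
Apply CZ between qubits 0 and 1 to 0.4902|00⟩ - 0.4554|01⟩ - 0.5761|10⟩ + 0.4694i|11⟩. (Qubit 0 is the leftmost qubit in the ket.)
0.4902|00⟩ - 0.4554|01⟩ - 0.5761|10⟩ - 0.4694i|11⟩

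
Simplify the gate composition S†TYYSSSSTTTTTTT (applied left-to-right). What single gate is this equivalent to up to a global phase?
S†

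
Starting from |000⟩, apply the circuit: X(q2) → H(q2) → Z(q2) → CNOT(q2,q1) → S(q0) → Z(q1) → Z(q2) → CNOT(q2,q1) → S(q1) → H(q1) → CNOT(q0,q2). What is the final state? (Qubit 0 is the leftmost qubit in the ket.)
1/2|000⟩ + 1/2|001⟩ + 1/2|010⟩ + 1/2|011⟩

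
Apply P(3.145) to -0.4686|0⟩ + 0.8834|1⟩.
-0.4686|0⟩ + (-0.8834 - 0.00301i)|1⟩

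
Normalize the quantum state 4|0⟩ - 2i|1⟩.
0.8944|0⟩ - (1/√5)i|1⟩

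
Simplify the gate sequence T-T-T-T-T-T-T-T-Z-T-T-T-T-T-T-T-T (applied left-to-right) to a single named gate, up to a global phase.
Z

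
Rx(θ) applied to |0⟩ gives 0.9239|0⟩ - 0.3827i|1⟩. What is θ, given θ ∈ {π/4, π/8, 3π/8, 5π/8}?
π/4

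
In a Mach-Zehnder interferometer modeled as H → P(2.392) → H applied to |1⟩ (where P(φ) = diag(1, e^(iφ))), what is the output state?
(0.866 - 0.3407i)|0⟩ + (0.134 + 0.3407i)|1⟩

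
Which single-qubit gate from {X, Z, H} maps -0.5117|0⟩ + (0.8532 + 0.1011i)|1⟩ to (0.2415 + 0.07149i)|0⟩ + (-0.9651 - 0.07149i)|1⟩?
H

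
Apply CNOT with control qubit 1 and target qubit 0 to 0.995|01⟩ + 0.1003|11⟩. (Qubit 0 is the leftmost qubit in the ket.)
0.1003|01⟩ + 0.995|11⟩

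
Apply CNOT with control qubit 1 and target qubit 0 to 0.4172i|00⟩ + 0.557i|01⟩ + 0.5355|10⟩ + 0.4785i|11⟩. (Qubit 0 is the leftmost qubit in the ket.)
0.4172i|00⟩ + 0.4785i|01⟩ + 0.5355|10⟩ + 0.557i|11⟩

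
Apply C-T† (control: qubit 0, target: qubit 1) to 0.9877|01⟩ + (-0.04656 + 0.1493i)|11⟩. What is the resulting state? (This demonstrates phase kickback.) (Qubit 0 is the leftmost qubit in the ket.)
0.9877|01⟩ + (0.07265 + 0.1385i)|11⟩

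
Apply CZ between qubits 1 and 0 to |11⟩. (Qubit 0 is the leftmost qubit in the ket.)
-|11⟩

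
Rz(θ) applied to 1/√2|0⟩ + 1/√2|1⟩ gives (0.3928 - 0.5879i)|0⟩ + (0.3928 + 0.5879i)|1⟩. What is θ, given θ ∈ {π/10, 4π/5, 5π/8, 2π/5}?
5π/8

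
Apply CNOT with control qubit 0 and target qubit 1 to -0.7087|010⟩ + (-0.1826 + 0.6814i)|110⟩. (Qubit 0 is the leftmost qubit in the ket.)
-0.7087|010⟩ + (-0.1826 + 0.6814i)|100⟩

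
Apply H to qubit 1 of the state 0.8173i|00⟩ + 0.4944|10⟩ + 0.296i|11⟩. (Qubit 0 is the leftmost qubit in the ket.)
0.5779i|00⟩ + 0.5779i|01⟩ + (0.3496 + 0.2093i)|10⟩ + (0.3496 - 0.2093i)|11⟩

H on qubit 1 mixes each pair of kets that differ only in qubit 1: amplitudes (a, b) of (|…0…⟩, |…1…⟩) become ((a + b)/√2, (a − b)/√2). Kets absent from the input have amplitude 0.
(|00⟩, |01⟩): (a, b) = (0.8173i, 0) → (0.5779i, 0.5779i)
(|10⟩, |11⟩): (a, b) = (0.4944, 0.296i) → ((0.3496 + 0.2093i), (0.3496 - 0.2093i))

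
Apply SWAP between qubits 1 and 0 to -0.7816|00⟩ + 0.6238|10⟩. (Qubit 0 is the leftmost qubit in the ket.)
-0.7816|00⟩ + 0.6238|01⟩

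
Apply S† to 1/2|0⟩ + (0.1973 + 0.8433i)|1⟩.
1/2|0⟩ + (0.8433 - 0.1973i)|1⟩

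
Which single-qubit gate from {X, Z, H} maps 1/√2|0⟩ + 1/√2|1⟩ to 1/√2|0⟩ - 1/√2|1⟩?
Z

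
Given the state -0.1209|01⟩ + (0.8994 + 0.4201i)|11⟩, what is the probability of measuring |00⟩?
0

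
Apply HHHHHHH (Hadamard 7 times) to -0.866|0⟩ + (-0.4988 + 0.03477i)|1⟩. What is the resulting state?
(-0.9651 + 0.02459i)|0⟩ + (-0.2596 - 0.02459i)|1⟩

H² = I, so H^7 = H: a single Hadamard. With (a, b) = (-0.866, (-0.4988 + 0.03477i)), H gives ((a + b)/√2, (a − b)/√2) = ((-0.9651 + 0.02459i), (-0.2596 - 0.02459i)).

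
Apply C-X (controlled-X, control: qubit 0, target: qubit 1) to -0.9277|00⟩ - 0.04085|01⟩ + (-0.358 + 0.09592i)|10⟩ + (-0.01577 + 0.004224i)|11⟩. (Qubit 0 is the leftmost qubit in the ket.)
-0.9277|00⟩ - 0.04085|01⟩ + (-0.01577 + 0.004224i)|10⟩ + (-0.358 + 0.09592i)|11⟩

C-X leaves the control-|0⟩ kets |00⟩, |01⟩ unchanged and applies X to qubit 1 on the control-|1⟩ pair (|10⟩, |11⟩).
X = [[0, 1], [1, 0]].
With a = amp(|10⟩) = (-0.358 + 0.09592i) and b = amp(|11⟩) = (-0.01577 + 0.004224i):
new amp(|10⟩) = (1)·b = (-0.01577 + 0.004224i)
new amp(|11⟩) = (1)·a = (-0.358 + 0.09592i)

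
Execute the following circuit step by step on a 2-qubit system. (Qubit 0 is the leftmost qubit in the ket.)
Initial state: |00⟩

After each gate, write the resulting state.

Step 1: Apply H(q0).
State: 1/√2|00⟩ + 1/√2|10⟩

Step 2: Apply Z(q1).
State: 1/√2|00⟩ + 1/√2|10⟩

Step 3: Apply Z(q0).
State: 1/√2|00⟩ - 1/√2|10⟩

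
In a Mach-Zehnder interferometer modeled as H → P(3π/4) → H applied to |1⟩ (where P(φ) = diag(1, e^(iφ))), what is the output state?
(0.8536 - (1/√8)i)|0⟩ + (0.1464 + (1/√8)i)|1⟩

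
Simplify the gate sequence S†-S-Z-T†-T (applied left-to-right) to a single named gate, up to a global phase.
Z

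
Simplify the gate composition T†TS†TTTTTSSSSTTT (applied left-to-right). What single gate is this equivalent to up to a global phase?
S†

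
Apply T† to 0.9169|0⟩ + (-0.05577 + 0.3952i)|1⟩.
0.9169|0⟩ + (0.24 + 0.3189i)|1⟩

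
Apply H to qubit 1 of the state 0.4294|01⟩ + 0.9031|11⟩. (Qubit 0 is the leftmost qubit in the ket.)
0.3036|00⟩ - 0.3036|01⟩ + 0.6386|10⟩ - 0.6386|11⟩

H on qubit 1 mixes each pair of kets that differ only in qubit 1: amplitudes (a, b) of (|…0…⟩, |…1…⟩) become ((a + b)/√2, (a − b)/√2). Kets absent from the input have amplitude 0.
(|00⟩, |01⟩): (a, b) = (0, 0.4294) → (0.3036, -0.3036)
(|10⟩, |11⟩): (a, b) = (0, 0.9031) → (0.6386, -0.6386)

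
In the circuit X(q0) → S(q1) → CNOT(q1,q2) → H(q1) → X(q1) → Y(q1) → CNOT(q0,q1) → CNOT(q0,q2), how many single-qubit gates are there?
5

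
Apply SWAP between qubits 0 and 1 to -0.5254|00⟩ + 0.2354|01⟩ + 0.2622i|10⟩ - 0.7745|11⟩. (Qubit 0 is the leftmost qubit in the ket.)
-0.5254|00⟩ + 0.2622i|01⟩ + 0.2354|10⟩ - 0.7745|11⟩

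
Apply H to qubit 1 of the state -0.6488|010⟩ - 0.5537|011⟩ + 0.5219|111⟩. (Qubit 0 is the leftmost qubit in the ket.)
-0.4588|000⟩ - 0.3915|001⟩ + 0.4588|010⟩ + 0.3915|011⟩ + 0.369|101⟩ - 0.369|111⟩

H on qubit 1 mixes each pair of kets that differ only in qubit 1: amplitudes (a, b) of (|…0…⟩, |…1…⟩) become ((a + b)/√2, (a − b)/√2). Kets absent from the input have amplitude 0.
(|000⟩, |010⟩): (a, b) = (0, -0.6488) → (-0.4588, 0.4588)
(|001⟩, |011⟩): (a, b) = (0, -0.5537) → (-0.3915, 0.3915)
(|101⟩, |111⟩): (a, b) = (0, 0.5219) → (0.369, -0.369)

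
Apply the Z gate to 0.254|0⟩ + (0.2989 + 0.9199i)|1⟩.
0.254|0⟩ + (-0.2989 - 0.9199i)|1⟩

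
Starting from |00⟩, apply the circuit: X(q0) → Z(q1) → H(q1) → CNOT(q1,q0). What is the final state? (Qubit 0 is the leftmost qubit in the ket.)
1/√2|01⟩ + 1/√2|10⟩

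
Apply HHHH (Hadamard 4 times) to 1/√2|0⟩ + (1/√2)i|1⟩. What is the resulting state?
1/√2|0⟩ + (1/√2)i|1⟩

H² = I, so an even number of Hadamards cancels: H^4 = I and the state is unchanged.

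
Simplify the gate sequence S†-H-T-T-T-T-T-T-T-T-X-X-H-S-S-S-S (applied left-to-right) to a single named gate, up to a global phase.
S†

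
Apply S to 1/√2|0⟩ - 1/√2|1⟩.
1/√2|0⟩ - (1/√2)i|1⟩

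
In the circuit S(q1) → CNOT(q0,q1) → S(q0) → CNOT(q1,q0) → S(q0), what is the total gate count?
5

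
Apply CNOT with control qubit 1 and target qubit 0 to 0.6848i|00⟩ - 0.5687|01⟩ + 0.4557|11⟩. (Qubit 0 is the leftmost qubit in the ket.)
0.6848i|00⟩ + 0.4557|01⟩ - 0.5687|11⟩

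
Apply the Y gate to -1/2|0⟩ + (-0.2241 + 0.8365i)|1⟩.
(0.8365 + 0.2241i)|0⟩ - (1/2)i|1⟩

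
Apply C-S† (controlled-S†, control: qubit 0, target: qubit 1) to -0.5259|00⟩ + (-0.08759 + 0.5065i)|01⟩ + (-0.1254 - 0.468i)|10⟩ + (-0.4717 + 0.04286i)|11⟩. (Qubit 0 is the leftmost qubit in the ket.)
-0.5259|00⟩ + (-0.08759 + 0.5065i)|01⟩ + (-0.1254 - 0.468i)|10⟩ + (0.04286 + 0.4717i)|11⟩

C-S† leaves the control-|0⟩ kets |00⟩, |01⟩ unchanged and applies S† to qubit 1 on the control-|1⟩ pair (|10⟩, |11⟩).
S† = [[1, 0], [0, -i]].
With a = amp(|10⟩) = (-0.1254 - 0.468i) and b = amp(|11⟩) = (-0.4717 + 0.04286i):
new amp(|10⟩) = (1)·a = (-0.1254 - 0.468i)
new amp(|11⟩) = (-i)·b = (0.04286 + 0.4717i)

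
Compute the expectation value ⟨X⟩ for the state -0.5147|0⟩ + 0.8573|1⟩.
-0.8825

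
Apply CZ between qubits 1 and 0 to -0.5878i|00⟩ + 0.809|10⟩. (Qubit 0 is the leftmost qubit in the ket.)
-0.5878i|00⟩ + 0.809|10⟩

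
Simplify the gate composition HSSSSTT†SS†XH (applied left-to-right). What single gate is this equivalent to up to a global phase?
Z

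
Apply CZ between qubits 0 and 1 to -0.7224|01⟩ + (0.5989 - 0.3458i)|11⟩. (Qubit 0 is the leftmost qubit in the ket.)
-0.7224|01⟩ + (-0.5989 + 0.3458i)|11⟩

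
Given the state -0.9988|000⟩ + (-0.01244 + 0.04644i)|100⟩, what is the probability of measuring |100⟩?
0.002311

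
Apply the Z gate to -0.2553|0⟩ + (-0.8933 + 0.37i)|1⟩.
-0.2553|0⟩ + (0.8933 - 0.37i)|1⟩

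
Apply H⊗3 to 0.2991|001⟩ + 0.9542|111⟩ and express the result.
0.4431|000⟩ - 0.4431|001⟩ - 0.2316|010⟩ + 0.2316|011⟩ - 0.2316|100⟩ + 0.2316|101⟩ + 0.4431|110⟩ - 0.4431|111⟩

H⊗3 gives amp(|y⟩) = (1/2√2) Σ_x (−1)^(x·y) amp(|x⟩), where x·y is the number of positions in which both x and y have a 1.
|000⟩: (0.2991 + 0.9542)/(2√2) = 0.4431
|001⟩: (-0.2991 - 0.9542)/(2√2) = -0.4431
|010⟩: (0.2991 - 0.9542)/(2√2) = -0.2316
|011⟩: (-0.2991 + 0.9542)/(2√2) = 0.2316
|100⟩: (0.2991 - 0.9542)/(2√2) = -0.2316
|101⟩: (-0.2991 + 0.9542)/(2√2) = 0.2316
|110⟩: (0.2991 + 0.9542)/(2√2) = 0.4431
|111⟩: (-0.2991 - 0.9542)/(2√2) = -0.4431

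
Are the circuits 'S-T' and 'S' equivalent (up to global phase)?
No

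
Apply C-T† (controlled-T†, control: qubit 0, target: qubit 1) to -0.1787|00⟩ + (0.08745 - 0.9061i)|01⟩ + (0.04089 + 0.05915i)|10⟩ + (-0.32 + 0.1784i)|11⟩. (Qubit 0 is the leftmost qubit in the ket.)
-0.1787|00⟩ + (0.08745 - 0.9061i)|01⟩ + (0.04089 + 0.05915i)|10⟩ + (-0.1001 + 0.3524i)|11⟩

C-T† leaves the control-|0⟩ kets |00⟩, |01⟩ unchanged and applies T† to qubit 1 on the control-|1⟩ pair (|10⟩, |11⟩).
T† = [[1, 0], [0, (1/√2 - (1/√2)i)]].
With a = amp(|10⟩) = (0.04089 + 0.05915i) and b = amp(|11⟩) = (-0.32 + 0.1784i):
new amp(|10⟩) = (1)·a = (0.04089 + 0.05915i)
new amp(|11⟩) = (1/√2 - (1/√2)i)·b = (-0.1001 + 0.3524i)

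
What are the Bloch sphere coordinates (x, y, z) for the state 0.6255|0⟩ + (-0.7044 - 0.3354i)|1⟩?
(-0.8812, -0.4196, -0.2174)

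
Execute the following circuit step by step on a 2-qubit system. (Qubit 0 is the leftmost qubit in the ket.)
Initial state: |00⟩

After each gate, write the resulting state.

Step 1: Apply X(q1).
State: |01⟩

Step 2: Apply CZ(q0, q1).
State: |01⟩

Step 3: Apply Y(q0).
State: i|11⟩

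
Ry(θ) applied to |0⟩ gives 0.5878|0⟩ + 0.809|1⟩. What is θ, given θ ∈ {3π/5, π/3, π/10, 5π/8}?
3π/5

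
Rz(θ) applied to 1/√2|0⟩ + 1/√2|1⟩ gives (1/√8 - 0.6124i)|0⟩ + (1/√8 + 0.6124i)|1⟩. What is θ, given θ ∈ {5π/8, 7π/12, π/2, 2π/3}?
2π/3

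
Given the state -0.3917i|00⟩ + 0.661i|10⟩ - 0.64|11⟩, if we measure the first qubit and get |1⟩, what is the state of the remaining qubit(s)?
0.7184i|0⟩ - 0.6956|1⟩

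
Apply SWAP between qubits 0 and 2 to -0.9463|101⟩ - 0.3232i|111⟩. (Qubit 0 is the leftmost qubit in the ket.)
-0.9463|101⟩ - 0.3232i|111⟩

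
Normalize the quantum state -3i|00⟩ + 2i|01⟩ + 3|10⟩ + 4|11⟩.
-0.4867i|00⟩ + 0.3244i|01⟩ + 0.4867|10⟩ + 0.6489|11⟩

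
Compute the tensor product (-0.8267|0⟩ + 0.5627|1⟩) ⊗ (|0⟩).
-0.8267|00⟩ + 0.5627|10⟩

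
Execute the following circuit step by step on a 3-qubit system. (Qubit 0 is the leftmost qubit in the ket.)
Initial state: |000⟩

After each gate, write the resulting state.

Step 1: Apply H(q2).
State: 1/√2|000⟩ + 1/√2|001⟩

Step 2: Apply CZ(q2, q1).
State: 1/√2|000⟩ + 1/√2|001⟩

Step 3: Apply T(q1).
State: 1/√2|000⟩ + 1/√2|001⟩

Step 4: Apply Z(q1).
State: 1/√2|000⟩ + 1/√2|001⟩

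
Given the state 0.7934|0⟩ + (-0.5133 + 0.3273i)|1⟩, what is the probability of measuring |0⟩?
0.6295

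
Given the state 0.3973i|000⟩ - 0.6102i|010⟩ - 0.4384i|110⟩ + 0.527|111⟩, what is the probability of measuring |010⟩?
0.3723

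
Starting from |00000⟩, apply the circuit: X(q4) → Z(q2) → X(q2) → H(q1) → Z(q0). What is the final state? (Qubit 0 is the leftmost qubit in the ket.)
1/√2|00101⟩ + 1/√2|01101⟩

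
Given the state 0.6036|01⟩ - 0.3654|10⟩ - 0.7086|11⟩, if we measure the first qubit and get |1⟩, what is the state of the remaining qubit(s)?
-0.4583|0⟩ - 0.8888|1⟩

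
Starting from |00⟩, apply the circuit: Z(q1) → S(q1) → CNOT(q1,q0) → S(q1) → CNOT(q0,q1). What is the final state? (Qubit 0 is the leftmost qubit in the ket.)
|00⟩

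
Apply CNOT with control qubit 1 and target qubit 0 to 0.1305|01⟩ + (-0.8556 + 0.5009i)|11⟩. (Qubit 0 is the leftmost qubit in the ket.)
(-0.8556 + 0.5009i)|01⟩ + 0.1305|11⟩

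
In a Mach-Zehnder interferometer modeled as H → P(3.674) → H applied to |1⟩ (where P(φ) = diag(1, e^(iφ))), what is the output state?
(0.9308 + 0.2538i)|0⟩ + (0.06921 - 0.2538i)|1⟩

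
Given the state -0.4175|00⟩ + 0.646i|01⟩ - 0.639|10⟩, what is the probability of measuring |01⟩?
0.4173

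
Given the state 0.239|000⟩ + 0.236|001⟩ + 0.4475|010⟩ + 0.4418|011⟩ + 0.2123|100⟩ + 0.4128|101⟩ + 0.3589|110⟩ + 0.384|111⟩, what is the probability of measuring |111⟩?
0.1475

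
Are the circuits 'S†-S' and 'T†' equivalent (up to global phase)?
No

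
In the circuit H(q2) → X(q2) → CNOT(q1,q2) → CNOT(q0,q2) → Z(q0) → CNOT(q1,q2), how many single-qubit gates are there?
3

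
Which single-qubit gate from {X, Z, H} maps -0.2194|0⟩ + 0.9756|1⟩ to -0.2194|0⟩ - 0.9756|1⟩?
Z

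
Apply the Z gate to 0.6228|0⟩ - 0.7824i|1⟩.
0.6228|0⟩ + 0.7824i|1⟩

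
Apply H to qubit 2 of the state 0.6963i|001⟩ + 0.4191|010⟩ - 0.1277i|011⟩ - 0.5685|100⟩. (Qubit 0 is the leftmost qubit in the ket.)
0.4924i|000⟩ - 0.4924i|001⟩ + (0.2963 - 0.0903i)|010⟩ + (0.2963 + 0.0903i)|011⟩ - 0.402|100⟩ - 0.402|101⟩

H on qubit 2 mixes each pair of kets that differ only in qubit 2: amplitudes (a, b) of (|…0…⟩, |…1…⟩) become ((a + b)/√2, (a − b)/√2). Kets absent from the input have amplitude 0.
(|000⟩, |001⟩): (a, b) = (0, 0.6963i) → (0.4924i, -0.4924i)
(|010⟩, |011⟩): (a, b) = (0.4191, -0.1277i) → ((0.2963 - 0.0903i), (0.2963 + 0.0903i))
(|100⟩, |101⟩): (a, b) = (-0.5685, 0) → (-0.402, -0.402)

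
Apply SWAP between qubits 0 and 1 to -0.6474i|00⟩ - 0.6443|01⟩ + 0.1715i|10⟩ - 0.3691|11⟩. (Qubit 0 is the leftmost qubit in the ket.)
-0.6474i|00⟩ + 0.1715i|01⟩ - 0.6443|10⟩ - 0.3691|11⟩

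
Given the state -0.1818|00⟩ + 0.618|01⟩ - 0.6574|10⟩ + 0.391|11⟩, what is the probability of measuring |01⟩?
0.3819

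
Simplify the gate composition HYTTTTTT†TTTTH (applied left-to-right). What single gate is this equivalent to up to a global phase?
Y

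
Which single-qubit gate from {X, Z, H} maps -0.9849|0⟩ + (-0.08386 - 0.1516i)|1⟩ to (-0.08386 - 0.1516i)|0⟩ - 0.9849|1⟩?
X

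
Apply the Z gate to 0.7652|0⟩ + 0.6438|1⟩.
0.7652|0⟩ - 0.6438|1⟩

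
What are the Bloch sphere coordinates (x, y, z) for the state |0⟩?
(0, 0, 1)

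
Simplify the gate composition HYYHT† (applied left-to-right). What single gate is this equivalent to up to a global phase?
T†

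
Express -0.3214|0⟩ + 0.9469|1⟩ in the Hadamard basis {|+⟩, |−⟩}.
0.4423|+⟩ - 0.8968|−⟩

With |ψ⟩ = α|0⟩ + β|1⟩, the Hadamard-basis coefficients are ⟨+|ψ⟩ = (α + β)/√2 and ⟨−|ψ⟩ = (α − β)/√2.
Here α = -0.3214, β = 0.9469: (α + β)/√2 = 0.4423, (α − β)/√2 = -0.8968.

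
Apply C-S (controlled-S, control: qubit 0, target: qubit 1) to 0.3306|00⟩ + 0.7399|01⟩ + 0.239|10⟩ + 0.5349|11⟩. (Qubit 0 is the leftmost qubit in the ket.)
0.3306|00⟩ + 0.7399|01⟩ + 0.239|10⟩ + 0.5349i|11⟩

C-S leaves the control-|0⟩ kets |00⟩, |01⟩ unchanged and applies S to qubit 1 on the control-|1⟩ pair (|10⟩, |11⟩).
S = [[1, 0], [0, i]].
With a = amp(|10⟩) = 0.239 and b = amp(|11⟩) = 0.5349:
new amp(|10⟩) = (1)·a = 0.239
new amp(|11⟩) = (i)·b = 0.5349i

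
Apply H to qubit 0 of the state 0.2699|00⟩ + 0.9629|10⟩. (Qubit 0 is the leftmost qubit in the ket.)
0.8717|00⟩ - 0.49|10⟩

H on qubit 0 mixes each pair of kets that differ only in qubit 0: amplitudes (a, b) of (|…0…⟩, |…1…⟩) become ((a + b)/√2, (a − b)/√2). Kets absent from the input have amplitude 0.
(|00⟩, |10⟩): (a, b) = (0.2699, 0.9629) → (0.8717, -0.49)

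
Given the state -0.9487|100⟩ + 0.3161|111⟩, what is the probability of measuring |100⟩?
0.9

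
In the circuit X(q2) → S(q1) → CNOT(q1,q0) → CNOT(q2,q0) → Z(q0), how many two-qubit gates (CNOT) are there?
2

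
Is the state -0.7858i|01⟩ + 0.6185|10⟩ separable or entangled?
Entangled

Writing the state as a|00⟩ + b|01⟩ + c|10⟩ + d|11⟩, it is a product state iff ad − bc = 0.
Here (a, b, c, d) = (0, -0.7858i, 0.6185, 0): ad − bc = (0)(0) − (-0.7858i)(0.6185) = 0.486i ≠ 0, so the state is entangled.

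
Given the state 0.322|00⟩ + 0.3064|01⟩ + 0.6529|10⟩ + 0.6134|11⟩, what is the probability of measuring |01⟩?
0.09388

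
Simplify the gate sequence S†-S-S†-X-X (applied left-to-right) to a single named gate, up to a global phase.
S†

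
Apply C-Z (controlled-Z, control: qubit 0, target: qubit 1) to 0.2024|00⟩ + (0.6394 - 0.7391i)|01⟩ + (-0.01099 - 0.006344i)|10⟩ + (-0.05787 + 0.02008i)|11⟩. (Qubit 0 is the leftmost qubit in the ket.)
0.2024|00⟩ + (0.6394 - 0.7391i)|01⟩ + (-0.01099 - 0.006344i)|10⟩ + (0.05787 - 0.02008i)|11⟩

C-Z leaves the control-|0⟩ kets |00⟩, |01⟩ unchanged and applies Z to qubit 1 on the control-|1⟩ pair (|10⟩, |11⟩).
Z = [[1, 0], [0, -1]].
With a = amp(|10⟩) = (-0.01099 - 0.006344i) and b = amp(|11⟩) = (-0.05787 + 0.02008i):
new amp(|10⟩) = (1)·a = (-0.01099 - 0.006344i)
new amp(|11⟩) = (-1)·b = (0.05787 - 0.02008i)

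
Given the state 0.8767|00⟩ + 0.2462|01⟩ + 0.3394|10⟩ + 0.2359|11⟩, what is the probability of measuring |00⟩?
0.7686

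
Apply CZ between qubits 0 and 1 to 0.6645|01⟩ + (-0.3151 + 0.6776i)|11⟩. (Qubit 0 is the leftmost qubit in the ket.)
0.6645|01⟩ + (0.3151 - 0.6776i)|11⟩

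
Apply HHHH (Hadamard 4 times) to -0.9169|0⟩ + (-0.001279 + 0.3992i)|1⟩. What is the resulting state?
-0.9169|0⟩ + (-0.001279 + 0.3992i)|1⟩

H² = I, so an even number of Hadamards cancels: H^4 = I and the state is unchanged.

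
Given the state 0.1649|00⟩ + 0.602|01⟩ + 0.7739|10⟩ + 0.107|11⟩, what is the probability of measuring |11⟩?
0.01145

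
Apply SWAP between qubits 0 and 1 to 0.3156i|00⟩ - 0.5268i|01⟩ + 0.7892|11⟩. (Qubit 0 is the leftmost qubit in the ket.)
0.3156i|00⟩ - 0.5268i|10⟩ + 0.7892|11⟩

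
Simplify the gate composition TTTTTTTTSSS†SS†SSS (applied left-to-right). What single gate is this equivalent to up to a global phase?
I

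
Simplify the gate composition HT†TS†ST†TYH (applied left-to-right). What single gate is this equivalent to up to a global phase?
Y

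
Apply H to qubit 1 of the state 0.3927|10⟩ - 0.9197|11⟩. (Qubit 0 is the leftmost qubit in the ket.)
-0.3726|10⟩ + 0.928|11⟩

H on qubit 1 mixes each pair of kets that differ only in qubit 1: amplitudes (a, b) of (|…0…⟩, |…1…⟩) become ((a + b)/√2, (a − b)/√2). Kets absent from the input have amplitude 0.
(|10⟩, |11⟩): (a, b) = (0.3927, -0.9197) → (-0.3726, 0.928)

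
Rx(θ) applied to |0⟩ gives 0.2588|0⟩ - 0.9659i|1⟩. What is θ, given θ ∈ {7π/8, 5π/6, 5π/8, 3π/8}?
5π/6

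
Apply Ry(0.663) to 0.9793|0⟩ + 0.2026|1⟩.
0.86|0⟩ + 0.5103|1⟩

Ry(0.663) = [[cos(θ/2), −sin(θ/2)], [sin(θ/2), cos(θ/2)]]; θ = 0.663, cos(θ/2) ≈ 0.945555, sin(θ/2) ≈ 0.325462.
With a = amp(|0⟩) = 0.9793 and b = amp(|1⟩) = 0.2026:
new amp(|0⟩) = (0.945555)·a + (-0.325462)·b = 0.86
new amp(|1⟩) = (0.325462)·a + (0.945555)·b = 0.5103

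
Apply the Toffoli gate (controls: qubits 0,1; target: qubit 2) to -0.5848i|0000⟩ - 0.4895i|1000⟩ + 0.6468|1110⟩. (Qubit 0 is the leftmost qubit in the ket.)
-0.5848i|0000⟩ - 0.4895i|1000⟩ + 0.6468|1100⟩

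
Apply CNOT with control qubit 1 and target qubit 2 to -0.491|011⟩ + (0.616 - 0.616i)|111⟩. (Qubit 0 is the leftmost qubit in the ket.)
-0.491|010⟩ + (0.616 - 0.616i)|110⟩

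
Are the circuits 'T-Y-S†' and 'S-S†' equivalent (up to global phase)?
No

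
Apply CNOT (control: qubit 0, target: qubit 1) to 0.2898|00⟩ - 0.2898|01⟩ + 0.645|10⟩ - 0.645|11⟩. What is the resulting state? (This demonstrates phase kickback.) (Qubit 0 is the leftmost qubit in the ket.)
0.2898|00⟩ - 0.2898|01⟩ - 0.645|10⟩ + 0.645|11⟩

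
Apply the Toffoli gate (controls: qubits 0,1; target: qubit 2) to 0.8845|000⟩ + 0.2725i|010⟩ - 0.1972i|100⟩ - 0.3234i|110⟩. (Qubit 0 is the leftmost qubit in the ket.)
0.8845|000⟩ + 0.2725i|010⟩ - 0.1972i|100⟩ - 0.3234i|111⟩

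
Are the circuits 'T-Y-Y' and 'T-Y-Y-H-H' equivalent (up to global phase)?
Yes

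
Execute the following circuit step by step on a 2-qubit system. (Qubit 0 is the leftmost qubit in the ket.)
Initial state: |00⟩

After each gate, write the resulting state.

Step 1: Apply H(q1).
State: 1/√2|00⟩ + 1/√2|01⟩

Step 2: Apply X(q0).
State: 1/√2|10⟩ + 1/√2|11⟩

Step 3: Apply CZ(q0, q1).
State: 1/√2|10⟩ - 1/√2|11⟩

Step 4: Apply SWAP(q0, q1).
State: 1/√2|01⟩ - 1/√2|11⟩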